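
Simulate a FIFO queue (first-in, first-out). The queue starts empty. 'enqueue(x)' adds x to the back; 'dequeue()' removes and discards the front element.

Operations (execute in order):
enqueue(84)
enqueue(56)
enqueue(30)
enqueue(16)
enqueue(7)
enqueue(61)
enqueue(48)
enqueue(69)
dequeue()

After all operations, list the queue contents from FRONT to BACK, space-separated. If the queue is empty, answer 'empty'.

enqueue(84): [84]
enqueue(56): [84, 56]
enqueue(30): [84, 56, 30]
enqueue(16): [84, 56, 30, 16]
enqueue(7): [84, 56, 30, 16, 7]
enqueue(61): [84, 56, 30, 16, 7, 61]
enqueue(48): [84, 56, 30, 16, 7, 61, 48]
enqueue(69): [84, 56, 30, 16, 7, 61, 48, 69]
dequeue(): [56, 30, 16, 7, 61, 48, 69]

Answer: 56 30 16 7 61 48 69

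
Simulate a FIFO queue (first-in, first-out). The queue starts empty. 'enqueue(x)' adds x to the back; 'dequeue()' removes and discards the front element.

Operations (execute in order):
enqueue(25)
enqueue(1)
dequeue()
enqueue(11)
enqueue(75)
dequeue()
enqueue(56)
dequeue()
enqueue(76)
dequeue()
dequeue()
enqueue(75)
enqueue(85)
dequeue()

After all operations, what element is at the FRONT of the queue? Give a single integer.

enqueue(25): queue = [25]
enqueue(1): queue = [25, 1]
dequeue(): queue = [1]
enqueue(11): queue = [1, 11]
enqueue(75): queue = [1, 11, 75]
dequeue(): queue = [11, 75]
enqueue(56): queue = [11, 75, 56]
dequeue(): queue = [75, 56]
enqueue(76): queue = [75, 56, 76]
dequeue(): queue = [56, 76]
dequeue(): queue = [76]
enqueue(75): queue = [76, 75]
enqueue(85): queue = [76, 75, 85]
dequeue(): queue = [75, 85]

Answer: 75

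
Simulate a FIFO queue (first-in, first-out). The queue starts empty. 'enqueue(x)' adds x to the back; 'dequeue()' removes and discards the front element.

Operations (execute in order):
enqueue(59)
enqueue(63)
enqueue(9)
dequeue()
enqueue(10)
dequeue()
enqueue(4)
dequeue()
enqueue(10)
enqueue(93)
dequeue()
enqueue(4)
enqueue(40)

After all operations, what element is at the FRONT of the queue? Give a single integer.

enqueue(59): queue = [59]
enqueue(63): queue = [59, 63]
enqueue(9): queue = [59, 63, 9]
dequeue(): queue = [63, 9]
enqueue(10): queue = [63, 9, 10]
dequeue(): queue = [9, 10]
enqueue(4): queue = [9, 10, 4]
dequeue(): queue = [10, 4]
enqueue(10): queue = [10, 4, 10]
enqueue(93): queue = [10, 4, 10, 93]
dequeue(): queue = [4, 10, 93]
enqueue(4): queue = [4, 10, 93, 4]
enqueue(40): queue = [4, 10, 93, 4, 40]

Answer: 4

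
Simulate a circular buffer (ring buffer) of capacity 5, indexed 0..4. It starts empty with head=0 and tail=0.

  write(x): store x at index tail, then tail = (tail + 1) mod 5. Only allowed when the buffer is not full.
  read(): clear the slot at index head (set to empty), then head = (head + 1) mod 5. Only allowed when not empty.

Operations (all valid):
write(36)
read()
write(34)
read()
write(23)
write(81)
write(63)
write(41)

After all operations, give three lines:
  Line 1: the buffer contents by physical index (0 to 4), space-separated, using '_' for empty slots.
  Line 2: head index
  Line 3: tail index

Answer: 41 _ 23 81 63
2
1

Derivation:
write(36): buf=[36 _ _ _ _], head=0, tail=1, size=1
read(): buf=[_ _ _ _ _], head=1, tail=1, size=0
write(34): buf=[_ 34 _ _ _], head=1, tail=2, size=1
read(): buf=[_ _ _ _ _], head=2, tail=2, size=0
write(23): buf=[_ _ 23 _ _], head=2, tail=3, size=1
write(81): buf=[_ _ 23 81 _], head=2, tail=4, size=2
write(63): buf=[_ _ 23 81 63], head=2, tail=0, size=3
write(41): buf=[41 _ 23 81 63], head=2, tail=1, size=4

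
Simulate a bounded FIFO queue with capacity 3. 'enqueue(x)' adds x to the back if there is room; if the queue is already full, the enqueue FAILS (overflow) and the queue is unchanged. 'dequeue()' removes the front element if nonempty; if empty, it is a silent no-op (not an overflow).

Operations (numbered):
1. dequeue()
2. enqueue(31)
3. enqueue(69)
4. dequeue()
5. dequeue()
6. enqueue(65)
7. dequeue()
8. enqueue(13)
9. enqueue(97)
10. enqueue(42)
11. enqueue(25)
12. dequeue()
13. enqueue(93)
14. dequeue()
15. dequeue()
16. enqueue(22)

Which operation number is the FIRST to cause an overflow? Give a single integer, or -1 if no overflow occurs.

Answer: 11

Derivation:
1. dequeue(): empty, no-op, size=0
2. enqueue(31): size=1
3. enqueue(69): size=2
4. dequeue(): size=1
5. dequeue(): size=0
6. enqueue(65): size=1
7. dequeue(): size=0
8. enqueue(13): size=1
9. enqueue(97): size=2
10. enqueue(42): size=3
11. enqueue(25): size=3=cap → OVERFLOW (fail)
12. dequeue(): size=2
13. enqueue(93): size=3
14. dequeue(): size=2
15. dequeue(): size=1
16. enqueue(22): size=2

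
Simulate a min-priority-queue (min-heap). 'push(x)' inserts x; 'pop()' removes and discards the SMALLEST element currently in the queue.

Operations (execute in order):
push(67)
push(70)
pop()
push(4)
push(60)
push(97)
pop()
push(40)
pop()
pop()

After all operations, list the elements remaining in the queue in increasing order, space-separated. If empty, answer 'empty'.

Answer: 70 97

Derivation:
push(67): heap contents = [67]
push(70): heap contents = [67, 70]
pop() → 67: heap contents = [70]
push(4): heap contents = [4, 70]
push(60): heap contents = [4, 60, 70]
push(97): heap contents = [4, 60, 70, 97]
pop() → 4: heap contents = [60, 70, 97]
push(40): heap contents = [40, 60, 70, 97]
pop() → 40: heap contents = [60, 70, 97]
pop() → 60: heap contents = [70, 97]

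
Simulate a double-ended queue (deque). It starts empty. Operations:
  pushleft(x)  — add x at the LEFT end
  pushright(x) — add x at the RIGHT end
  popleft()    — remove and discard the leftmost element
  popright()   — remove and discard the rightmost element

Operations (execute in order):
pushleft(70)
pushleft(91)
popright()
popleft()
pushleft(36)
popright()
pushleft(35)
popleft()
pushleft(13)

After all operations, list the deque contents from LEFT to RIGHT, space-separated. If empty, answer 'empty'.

Answer: 13

Derivation:
pushleft(70): [70]
pushleft(91): [91, 70]
popright(): [91]
popleft(): []
pushleft(36): [36]
popright(): []
pushleft(35): [35]
popleft(): []
pushleft(13): [13]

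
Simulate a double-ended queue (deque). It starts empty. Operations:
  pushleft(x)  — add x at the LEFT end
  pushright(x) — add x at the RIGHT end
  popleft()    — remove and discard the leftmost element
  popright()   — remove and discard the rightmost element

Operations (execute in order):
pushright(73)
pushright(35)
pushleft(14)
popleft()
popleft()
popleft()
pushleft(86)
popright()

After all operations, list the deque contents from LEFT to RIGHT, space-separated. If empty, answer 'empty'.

Answer: empty

Derivation:
pushright(73): [73]
pushright(35): [73, 35]
pushleft(14): [14, 73, 35]
popleft(): [73, 35]
popleft(): [35]
popleft(): []
pushleft(86): [86]
popright(): []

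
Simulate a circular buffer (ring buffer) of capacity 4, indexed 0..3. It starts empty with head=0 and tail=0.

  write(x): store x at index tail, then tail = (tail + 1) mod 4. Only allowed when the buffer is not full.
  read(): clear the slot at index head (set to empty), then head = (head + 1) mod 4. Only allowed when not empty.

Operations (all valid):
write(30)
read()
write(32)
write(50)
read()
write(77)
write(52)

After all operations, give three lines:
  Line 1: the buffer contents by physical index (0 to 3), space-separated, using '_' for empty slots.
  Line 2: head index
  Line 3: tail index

write(30): buf=[30 _ _ _], head=0, tail=1, size=1
read(): buf=[_ _ _ _], head=1, tail=1, size=0
write(32): buf=[_ 32 _ _], head=1, tail=2, size=1
write(50): buf=[_ 32 50 _], head=1, tail=3, size=2
read(): buf=[_ _ 50 _], head=2, tail=3, size=1
write(77): buf=[_ _ 50 77], head=2, tail=0, size=2
write(52): buf=[52 _ 50 77], head=2, tail=1, size=3

Answer: 52 _ 50 77
2
1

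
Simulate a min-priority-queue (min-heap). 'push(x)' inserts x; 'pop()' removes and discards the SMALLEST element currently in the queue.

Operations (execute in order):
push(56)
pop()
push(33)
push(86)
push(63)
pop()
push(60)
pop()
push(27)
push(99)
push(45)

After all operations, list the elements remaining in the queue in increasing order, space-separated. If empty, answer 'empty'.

push(56): heap contents = [56]
pop() → 56: heap contents = []
push(33): heap contents = [33]
push(86): heap contents = [33, 86]
push(63): heap contents = [33, 63, 86]
pop() → 33: heap contents = [63, 86]
push(60): heap contents = [60, 63, 86]
pop() → 60: heap contents = [63, 86]
push(27): heap contents = [27, 63, 86]
push(99): heap contents = [27, 63, 86, 99]
push(45): heap contents = [27, 45, 63, 86, 99]

Answer: 27 45 63 86 99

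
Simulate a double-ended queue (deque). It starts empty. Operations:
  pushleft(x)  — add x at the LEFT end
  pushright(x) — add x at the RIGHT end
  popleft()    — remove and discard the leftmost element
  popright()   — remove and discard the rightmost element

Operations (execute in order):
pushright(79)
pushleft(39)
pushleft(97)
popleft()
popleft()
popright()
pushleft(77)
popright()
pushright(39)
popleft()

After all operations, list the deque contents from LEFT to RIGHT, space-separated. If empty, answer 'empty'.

pushright(79): [79]
pushleft(39): [39, 79]
pushleft(97): [97, 39, 79]
popleft(): [39, 79]
popleft(): [79]
popright(): []
pushleft(77): [77]
popright(): []
pushright(39): [39]
popleft(): []

Answer: empty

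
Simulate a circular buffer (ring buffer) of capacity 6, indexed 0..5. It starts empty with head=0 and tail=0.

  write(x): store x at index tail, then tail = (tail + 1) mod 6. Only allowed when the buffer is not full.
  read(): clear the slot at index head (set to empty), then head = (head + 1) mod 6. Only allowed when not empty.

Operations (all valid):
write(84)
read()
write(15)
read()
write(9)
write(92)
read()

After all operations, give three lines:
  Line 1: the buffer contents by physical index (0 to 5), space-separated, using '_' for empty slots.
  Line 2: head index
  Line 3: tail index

Answer: _ _ _ 92 _ _
3
4

Derivation:
write(84): buf=[84 _ _ _ _ _], head=0, tail=1, size=1
read(): buf=[_ _ _ _ _ _], head=1, tail=1, size=0
write(15): buf=[_ 15 _ _ _ _], head=1, tail=2, size=1
read(): buf=[_ _ _ _ _ _], head=2, tail=2, size=0
write(9): buf=[_ _ 9 _ _ _], head=2, tail=3, size=1
write(92): buf=[_ _ 9 92 _ _], head=2, tail=4, size=2
read(): buf=[_ _ _ 92 _ _], head=3, tail=4, size=1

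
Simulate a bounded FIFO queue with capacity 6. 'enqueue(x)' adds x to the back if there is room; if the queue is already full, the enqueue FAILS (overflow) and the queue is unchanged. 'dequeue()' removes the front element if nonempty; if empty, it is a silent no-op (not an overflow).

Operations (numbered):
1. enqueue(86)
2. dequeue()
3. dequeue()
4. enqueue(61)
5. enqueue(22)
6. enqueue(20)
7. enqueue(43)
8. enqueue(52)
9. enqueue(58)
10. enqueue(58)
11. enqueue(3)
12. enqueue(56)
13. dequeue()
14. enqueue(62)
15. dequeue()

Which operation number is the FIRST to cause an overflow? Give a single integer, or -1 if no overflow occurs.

1. enqueue(86): size=1
2. dequeue(): size=0
3. dequeue(): empty, no-op, size=0
4. enqueue(61): size=1
5. enqueue(22): size=2
6. enqueue(20): size=3
7. enqueue(43): size=4
8. enqueue(52): size=5
9. enqueue(58): size=6
10. enqueue(58): size=6=cap → OVERFLOW (fail)
11. enqueue(3): size=6=cap → OVERFLOW (fail)
12. enqueue(56): size=6=cap → OVERFLOW (fail)
13. dequeue(): size=5
14. enqueue(62): size=6
15. dequeue(): size=5

Answer: 10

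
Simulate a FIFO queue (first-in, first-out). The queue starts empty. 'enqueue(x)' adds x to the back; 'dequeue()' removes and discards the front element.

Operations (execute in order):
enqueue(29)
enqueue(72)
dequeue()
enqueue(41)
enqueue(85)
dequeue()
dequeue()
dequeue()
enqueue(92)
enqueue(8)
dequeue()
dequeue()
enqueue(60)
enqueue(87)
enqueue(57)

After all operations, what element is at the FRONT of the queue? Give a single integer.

Answer: 60

Derivation:
enqueue(29): queue = [29]
enqueue(72): queue = [29, 72]
dequeue(): queue = [72]
enqueue(41): queue = [72, 41]
enqueue(85): queue = [72, 41, 85]
dequeue(): queue = [41, 85]
dequeue(): queue = [85]
dequeue(): queue = []
enqueue(92): queue = [92]
enqueue(8): queue = [92, 8]
dequeue(): queue = [8]
dequeue(): queue = []
enqueue(60): queue = [60]
enqueue(87): queue = [60, 87]
enqueue(57): queue = [60, 87, 57]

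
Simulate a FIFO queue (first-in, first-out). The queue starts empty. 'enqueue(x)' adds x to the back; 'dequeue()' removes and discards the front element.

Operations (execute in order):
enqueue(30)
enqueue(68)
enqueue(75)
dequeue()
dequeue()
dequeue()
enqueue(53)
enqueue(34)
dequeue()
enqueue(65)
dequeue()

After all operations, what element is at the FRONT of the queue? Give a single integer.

Answer: 65

Derivation:
enqueue(30): queue = [30]
enqueue(68): queue = [30, 68]
enqueue(75): queue = [30, 68, 75]
dequeue(): queue = [68, 75]
dequeue(): queue = [75]
dequeue(): queue = []
enqueue(53): queue = [53]
enqueue(34): queue = [53, 34]
dequeue(): queue = [34]
enqueue(65): queue = [34, 65]
dequeue(): queue = [65]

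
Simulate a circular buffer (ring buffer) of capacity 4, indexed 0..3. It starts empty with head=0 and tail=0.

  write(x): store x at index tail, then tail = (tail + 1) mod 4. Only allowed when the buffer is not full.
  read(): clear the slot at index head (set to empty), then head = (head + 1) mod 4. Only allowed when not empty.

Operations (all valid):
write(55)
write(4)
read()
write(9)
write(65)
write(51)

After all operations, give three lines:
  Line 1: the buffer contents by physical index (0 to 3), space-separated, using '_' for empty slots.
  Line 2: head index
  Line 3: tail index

Answer: 51 4 9 65
1
1

Derivation:
write(55): buf=[55 _ _ _], head=0, tail=1, size=1
write(4): buf=[55 4 _ _], head=0, tail=2, size=2
read(): buf=[_ 4 _ _], head=1, tail=2, size=1
write(9): buf=[_ 4 9 _], head=1, tail=3, size=2
write(65): buf=[_ 4 9 65], head=1, tail=0, size=3
write(51): buf=[51 4 9 65], head=1, tail=1, size=4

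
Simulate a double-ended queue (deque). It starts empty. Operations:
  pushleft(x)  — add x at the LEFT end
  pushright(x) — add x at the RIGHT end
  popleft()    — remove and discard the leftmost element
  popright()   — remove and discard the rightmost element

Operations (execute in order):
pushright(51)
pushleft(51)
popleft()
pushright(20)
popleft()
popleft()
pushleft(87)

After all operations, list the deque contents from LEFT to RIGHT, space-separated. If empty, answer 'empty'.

Answer: 87

Derivation:
pushright(51): [51]
pushleft(51): [51, 51]
popleft(): [51]
pushright(20): [51, 20]
popleft(): [20]
popleft(): []
pushleft(87): [87]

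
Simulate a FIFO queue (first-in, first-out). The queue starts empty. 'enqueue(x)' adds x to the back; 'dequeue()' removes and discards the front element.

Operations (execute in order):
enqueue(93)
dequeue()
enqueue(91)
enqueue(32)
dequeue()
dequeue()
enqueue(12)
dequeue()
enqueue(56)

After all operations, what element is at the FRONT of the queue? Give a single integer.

enqueue(93): queue = [93]
dequeue(): queue = []
enqueue(91): queue = [91]
enqueue(32): queue = [91, 32]
dequeue(): queue = [32]
dequeue(): queue = []
enqueue(12): queue = [12]
dequeue(): queue = []
enqueue(56): queue = [56]

Answer: 56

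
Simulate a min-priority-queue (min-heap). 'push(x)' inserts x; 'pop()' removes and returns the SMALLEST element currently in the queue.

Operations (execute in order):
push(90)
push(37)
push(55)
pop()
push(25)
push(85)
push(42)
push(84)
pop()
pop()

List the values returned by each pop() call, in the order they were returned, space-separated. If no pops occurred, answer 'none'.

push(90): heap contents = [90]
push(37): heap contents = [37, 90]
push(55): heap contents = [37, 55, 90]
pop() → 37: heap contents = [55, 90]
push(25): heap contents = [25, 55, 90]
push(85): heap contents = [25, 55, 85, 90]
push(42): heap contents = [25, 42, 55, 85, 90]
push(84): heap contents = [25, 42, 55, 84, 85, 90]
pop() → 25: heap contents = [42, 55, 84, 85, 90]
pop() → 42: heap contents = [55, 84, 85, 90]

Answer: 37 25 42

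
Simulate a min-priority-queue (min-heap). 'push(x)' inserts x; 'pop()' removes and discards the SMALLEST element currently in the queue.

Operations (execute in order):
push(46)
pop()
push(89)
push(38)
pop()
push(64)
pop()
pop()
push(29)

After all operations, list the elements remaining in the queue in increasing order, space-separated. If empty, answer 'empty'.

push(46): heap contents = [46]
pop() → 46: heap contents = []
push(89): heap contents = [89]
push(38): heap contents = [38, 89]
pop() → 38: heap contents = [89]
push(64): heap contents = [64, 89]
pop() → 64: heap contents = [89]
pop() → 89: heap contents = []
push(29): heap contents = [29]

Answer: 29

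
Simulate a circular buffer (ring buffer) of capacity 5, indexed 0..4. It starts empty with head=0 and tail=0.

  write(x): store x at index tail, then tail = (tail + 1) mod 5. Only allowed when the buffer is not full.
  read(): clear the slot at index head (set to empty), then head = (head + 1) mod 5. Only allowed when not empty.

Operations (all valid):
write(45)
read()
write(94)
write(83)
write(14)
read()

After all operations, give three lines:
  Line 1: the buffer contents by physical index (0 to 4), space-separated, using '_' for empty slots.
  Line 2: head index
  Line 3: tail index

Answer: _ _ 83 14 _
2
4

Derivation:
write(45): buf=[45 _ _ _ _], head=0, tail=1, size=1
read(): buf=[_ _ _ _ _], head=1, tail=1, size=0
write(94): buf=[_ 94 _ _ _], head=1, tail=2, size=1
write(83): buf=[_ 94 83 _ _], head=1, tail=3, size=2
write(14): buf=[_ 94 83 14 _], head=1, tail=4, size=3
read(): buf=[_ _ 83 14 _], head=2, tail=4, size=2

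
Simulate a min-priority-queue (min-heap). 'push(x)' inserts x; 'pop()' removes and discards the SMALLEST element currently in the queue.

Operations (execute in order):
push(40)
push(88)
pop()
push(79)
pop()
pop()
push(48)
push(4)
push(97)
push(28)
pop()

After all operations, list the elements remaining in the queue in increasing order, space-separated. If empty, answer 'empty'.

push(40): heap contents = [40]
push(88): heap contents = [40, 88]
pop() → 40: heap contents = [88]
push(79): heap contents = [79, 88]
pop() → 79: heap contents = [88]
pop() → 88: heap contents = []
push(48): heap contents = [48]
push(4): heap contents = [4, 48]
push(97): heap contents = [4, 48, 97]
push(28): heap contents = [4, 28, 48, 97]
pop() → 4: heap contents = [28, 48, 97]

Answer: 28 48 97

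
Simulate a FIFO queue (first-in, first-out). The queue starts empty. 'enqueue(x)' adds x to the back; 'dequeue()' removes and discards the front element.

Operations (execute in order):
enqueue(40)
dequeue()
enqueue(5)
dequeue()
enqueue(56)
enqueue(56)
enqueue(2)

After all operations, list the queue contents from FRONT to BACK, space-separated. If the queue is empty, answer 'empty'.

Answer: 56 56 2

Derivation:
enqueue(40): [40]
dequeue(): []
enqueue(5): [5]
dequeue(): []
enqueue(56): [56]
enqueue(56): [56, 56]
enqueue(2): [56, 56, 2]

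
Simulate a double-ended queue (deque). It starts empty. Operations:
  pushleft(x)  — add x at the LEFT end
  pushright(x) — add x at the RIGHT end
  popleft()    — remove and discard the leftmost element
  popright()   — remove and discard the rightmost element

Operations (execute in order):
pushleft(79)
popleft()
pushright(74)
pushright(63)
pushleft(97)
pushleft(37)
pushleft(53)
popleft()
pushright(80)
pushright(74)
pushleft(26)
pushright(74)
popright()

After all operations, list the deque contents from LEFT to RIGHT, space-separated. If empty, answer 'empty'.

Answer: 26 37 97 74 63 80 74

Derivation:
pushleft(79): [79]
popleft(): []
pushright(74): [74]
pushright(63): [74, 63]
pushleft(97): [97, 74, 63]
pushleft(37): [37, 97, 74, 63]
pushleft(53): [53, 37, 97, 74, 63]
popleft(): [37, 97, 74, 63]
pushright(80): [37, 97, 74, 63, 80]
pushright(74): [37, 97, 74, 63, 80, 74]
pushleft(26): [26, 37, 97, 74, 63, 80, 74]
pushright(74): [26, 37, 97, 74, 63, 80, 74, 74]
popright(): [26, 37, 97, 74, 63, 80, 74]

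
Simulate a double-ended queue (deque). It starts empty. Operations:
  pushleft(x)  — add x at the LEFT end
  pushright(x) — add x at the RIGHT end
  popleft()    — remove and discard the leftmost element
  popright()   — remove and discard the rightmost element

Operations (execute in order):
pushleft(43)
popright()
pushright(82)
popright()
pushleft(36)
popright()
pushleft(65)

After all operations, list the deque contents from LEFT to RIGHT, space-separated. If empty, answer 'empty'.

Answer: 65

Derivation:
pushleft(43): [43]
popright(): []
pushright(82): [82]
popright(): []
pushleft(36): [36]
popright(): []
pushleft(65): [65]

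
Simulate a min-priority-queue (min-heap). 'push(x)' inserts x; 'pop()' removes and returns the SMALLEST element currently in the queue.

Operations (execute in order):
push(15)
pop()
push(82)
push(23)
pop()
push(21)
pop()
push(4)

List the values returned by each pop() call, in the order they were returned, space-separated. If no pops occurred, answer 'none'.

Answer: 15 23 21

Derivation:
push(15): heap contents = [15]
pop() → 15: heap contents = []
push(82): heap contents = [82]
push(23): heap contents = [23, 82]
pop() → 23: heap contents = [82]
push(21): heap contents = [21, 82]
pop() → 21: heap contents = [82]
push(4): heap contents = [4, 82]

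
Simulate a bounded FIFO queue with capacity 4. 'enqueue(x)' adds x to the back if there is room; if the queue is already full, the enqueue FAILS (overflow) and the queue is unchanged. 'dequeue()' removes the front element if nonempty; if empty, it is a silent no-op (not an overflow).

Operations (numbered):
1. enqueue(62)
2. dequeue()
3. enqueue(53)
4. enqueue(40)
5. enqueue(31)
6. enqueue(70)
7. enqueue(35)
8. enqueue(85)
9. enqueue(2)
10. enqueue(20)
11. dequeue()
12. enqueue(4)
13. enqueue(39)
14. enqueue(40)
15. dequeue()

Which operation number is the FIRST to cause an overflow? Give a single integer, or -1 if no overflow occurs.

Answer: 7

Derivation:
1. enqueue(62): size=1
2. dequeue(): size=0
3. enqueue(53): size=1
4. enqueue(40): size=2
5. enqueue(31): size=3
6. enqueue(70): size=4
7. enqueue(35): size=4=cap → OVERFLOW (fail)
8. enqueue(85): size=4=cap → OVERFLOW (fail)
9. enqueue(2): size=4=cap → OVERFLOW (fail)
10. enqueue(20): size=4=cap → OVERFLOW (fail)
11. dequeue(): size=3
12. enqueue(4): size=4
13. enqueue(39): size=4=cap → OVERFLOW (fail)
14. enqueue(40): size=4=cap → OVERFLOW (fail)
15. dequeue(): size=3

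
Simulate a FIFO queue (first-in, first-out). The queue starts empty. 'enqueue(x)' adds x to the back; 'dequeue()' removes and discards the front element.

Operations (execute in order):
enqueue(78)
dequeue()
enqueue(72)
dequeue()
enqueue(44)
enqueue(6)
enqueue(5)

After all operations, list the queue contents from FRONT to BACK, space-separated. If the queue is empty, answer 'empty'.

Answer: 44 6 5

Derivation:
enqueue(78): [78]
dequeue(): []
enqueue(72): [72]
dequeue(): []
enqueue(44): [44]
enqueue(6): [44, 6]
enqueue(5): [44, 6, 5]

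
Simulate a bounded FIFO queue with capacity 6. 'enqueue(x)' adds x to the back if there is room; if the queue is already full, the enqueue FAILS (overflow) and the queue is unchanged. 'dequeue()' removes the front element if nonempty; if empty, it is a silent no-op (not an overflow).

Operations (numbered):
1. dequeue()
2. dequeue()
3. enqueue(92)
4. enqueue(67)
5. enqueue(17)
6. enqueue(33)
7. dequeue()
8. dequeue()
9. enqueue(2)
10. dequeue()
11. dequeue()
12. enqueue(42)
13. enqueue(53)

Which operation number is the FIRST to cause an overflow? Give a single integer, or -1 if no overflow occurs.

1. dequeue(): empty, no-op, size=0
2. dequeue(): empty, no-op, size=0
3. enqueue(92): size=1
4. enqueue(67): size=2
5. enqueue(17): size=3
6. enqueue(33): size=4
7. dequeue(): size=3
8. dequeue(): size=2
9. enqueue(2): size=3
10. dequeue(): size=2
11. dequeue(): size=1
12. enqueue(42): size=2
13. enqueue(53): size=3

Answer: -1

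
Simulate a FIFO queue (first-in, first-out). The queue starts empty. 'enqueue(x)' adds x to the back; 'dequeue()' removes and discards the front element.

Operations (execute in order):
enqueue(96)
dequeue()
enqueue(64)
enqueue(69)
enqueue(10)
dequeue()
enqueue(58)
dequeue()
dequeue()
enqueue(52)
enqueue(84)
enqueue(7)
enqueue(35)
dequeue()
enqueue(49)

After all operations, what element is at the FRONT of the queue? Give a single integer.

Answer: 52

Derivation:
enqueue(96): queue = [96]
dequeue(): queue = []
enqueue(64): queue = [64]
enqueue(69): queue = [64, 69]
enqueue(10): queue = [64, 69, 10]
dequeue(): queue = [69, 10]
enqueue(58): queue = [69, 10, 58]
dequeue(): queue = [10, 58]
dequeue(): queue = [58]
enqueue(52): queue = [58, 52]
enqueue(84): queue = [58, 52, 84]
enqueue(7): queue = [58, 52, 84, 7]
enqueue(35): queue = [58, 52, 84, 7, 35]
dequeue(): queue = [52, 84, 7, 35]
enqueue(49): queue = [52, 84, 7, 35, 49]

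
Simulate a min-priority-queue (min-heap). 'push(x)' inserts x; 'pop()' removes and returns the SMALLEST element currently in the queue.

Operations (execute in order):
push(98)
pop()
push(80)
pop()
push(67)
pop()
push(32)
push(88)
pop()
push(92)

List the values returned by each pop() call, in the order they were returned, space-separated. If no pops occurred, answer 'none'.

push(98): heap contents = [98]
pop() → 98: heap contents = []
push(80): heap contents = [80]
pop() → 80: heap contents = []
push(67): heap contents = [67]
pop() → 67: heap contents = []
push(32): heap contents = [32]
push(88): heap contents = [32, 88]
pop() → 32: heap contents = [88]
push(92): heap contents = [88, 92]

Answer: 98 80 67 32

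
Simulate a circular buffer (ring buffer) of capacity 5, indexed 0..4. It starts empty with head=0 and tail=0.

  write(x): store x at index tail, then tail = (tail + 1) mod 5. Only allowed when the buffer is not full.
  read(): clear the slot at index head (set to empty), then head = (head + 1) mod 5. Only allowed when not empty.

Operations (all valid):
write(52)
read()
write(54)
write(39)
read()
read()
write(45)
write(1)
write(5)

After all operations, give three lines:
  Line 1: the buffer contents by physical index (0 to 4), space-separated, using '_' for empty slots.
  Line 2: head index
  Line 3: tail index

write(52): buf=[52 _ _ _ _], head=0, tail=1, size=1
read(): buf=[_ _ _ _ _], head=1, tail=1, size=0
write(54): buf=[_ 54 _ _ _], head=1, tail=2, size=1
write(39): buf=[_ 54 39 _ _], head=1, tail=3, size=2
read(): buf=[_ _ 39 _ _], head=2, tail=3, size=1
read(): buf=[_ _ _ _ _], head=3, tail=3, size=0
write(45): buf=[_ _ _ 45 _], head=3, tail=4, size=1
write(1): buf=[_ _ _ 45 1], head=3, tail=0, size=2
write(5): buf=[5 _ _ 45 1], head=3, tail=1, size=3

Answer: 5 _ _ 45 1
3
1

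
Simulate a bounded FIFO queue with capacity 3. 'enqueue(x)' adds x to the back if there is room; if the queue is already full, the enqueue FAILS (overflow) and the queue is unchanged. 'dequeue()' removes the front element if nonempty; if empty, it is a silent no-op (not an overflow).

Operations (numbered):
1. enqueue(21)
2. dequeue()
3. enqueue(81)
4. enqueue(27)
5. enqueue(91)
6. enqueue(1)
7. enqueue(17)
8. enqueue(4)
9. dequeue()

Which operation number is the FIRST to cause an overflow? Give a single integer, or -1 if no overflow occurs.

1. enqueue(21): size=1
2. dequeue(): size=0
3. enqueue(81): size=1
4. enqueue(27): size=2
5. enqueue(91): size=3
6. enqueue(1): size=3=cap → OVERFLOW (fail)
7. enqueue(17): size=3=cap → OVERFLOW (fail)
8. enqueue(4): size=3=cap → OVERFLOW (fail)
9. dequeue(): size=2

Answer: 6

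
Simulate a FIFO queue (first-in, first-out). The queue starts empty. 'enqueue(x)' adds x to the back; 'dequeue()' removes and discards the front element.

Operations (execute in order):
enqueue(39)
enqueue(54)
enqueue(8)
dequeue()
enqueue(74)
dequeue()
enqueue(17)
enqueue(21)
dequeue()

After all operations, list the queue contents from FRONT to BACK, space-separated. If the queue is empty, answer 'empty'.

Answer: 74 17 21

Derivation:
enqueue(39): [39]
enqueue(54): [39, 54]
enqueue(8): [39, 54, 8]
dequeue(): [54, 8]
enqueue(74): [54, 8, 74]
dequeue(): [8, 74]
enqueue(17): [8, 74, 17]
enqueue(21): [8, 74, 17, 21]
dequeue(): [74, 17, 21]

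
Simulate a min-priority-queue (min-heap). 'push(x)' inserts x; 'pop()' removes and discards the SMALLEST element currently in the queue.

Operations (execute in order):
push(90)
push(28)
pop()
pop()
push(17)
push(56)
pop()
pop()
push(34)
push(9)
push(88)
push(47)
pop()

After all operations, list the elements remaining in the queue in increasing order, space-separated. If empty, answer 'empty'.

push(90): heap contents = [90]
push(28): heap contents = [28, 90]
pop() → 28: heap contents = [90]
pop() → 90: heap contents = []
push(17): heap contents = [17]
push(56): heap contents = [17, 56]
pop() → 17: heap contents = [56]
pop() → 56: heap contents = []
push(34): heap contents = [34]
push(9): heap contents = [9, 34]
push(88): heap contents = [9, 34, 88]
push(47): heap contents = [9, 34, 47, 88]
pop() → 9: heap contents = [34, 47, 88]

Answer: 34 47 88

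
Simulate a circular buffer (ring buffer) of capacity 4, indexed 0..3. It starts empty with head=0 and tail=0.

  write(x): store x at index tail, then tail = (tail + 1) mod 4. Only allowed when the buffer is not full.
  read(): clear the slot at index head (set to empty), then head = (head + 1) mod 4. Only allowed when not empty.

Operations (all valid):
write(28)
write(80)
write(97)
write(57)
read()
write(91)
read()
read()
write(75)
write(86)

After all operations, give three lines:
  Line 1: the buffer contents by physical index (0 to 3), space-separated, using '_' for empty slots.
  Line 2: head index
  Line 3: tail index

Answer: 91 75 86 57
3
3

Derivation:
write(28): buf=[28 _ _ _], head=0, tail=1, size=1
write(80): buf=[28 80 _ _], head=0, tail=2, size=2
write(97): buf=[28 80 97 _], head=0, tail=3, size=3
write(57): buf=[28 80 97 57], head=0, tail=0, size=4
read(): buf=[_ 80 97 57], head=1, tail=0, size=3
write(91): buf=[91 80 97 57], head=1, tail=1, size=4
read(): buf=[91 _ 97 57], head=2, tail=1, size=3
read(): buf=[91 _ _ 57], head=3, tail=1, size=2
write(75): buf=[91 75 _ 57], head=3, tail=2, size=3
write(86): buf=[91 75 86 57], head=3, tail=3, size=4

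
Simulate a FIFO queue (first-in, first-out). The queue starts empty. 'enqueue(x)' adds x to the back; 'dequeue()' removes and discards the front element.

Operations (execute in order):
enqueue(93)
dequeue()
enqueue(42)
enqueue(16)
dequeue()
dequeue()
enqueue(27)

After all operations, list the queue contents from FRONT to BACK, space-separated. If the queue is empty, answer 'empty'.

Answer: 27

Derivation:
enqueue(93): [93]
dequeue(): []
enqueue(42): [42]
enqueue(16): [42, 16]
dequeue(): [16]
dequeue(): []
enqueue(27): [27]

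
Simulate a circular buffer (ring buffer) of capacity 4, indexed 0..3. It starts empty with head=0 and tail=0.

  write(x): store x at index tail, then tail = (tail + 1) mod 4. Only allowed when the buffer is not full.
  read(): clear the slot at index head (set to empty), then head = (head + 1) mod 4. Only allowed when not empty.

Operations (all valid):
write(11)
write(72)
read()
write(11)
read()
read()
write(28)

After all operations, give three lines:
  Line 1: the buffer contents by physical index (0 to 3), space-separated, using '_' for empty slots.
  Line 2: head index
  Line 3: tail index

Answer: _ _ _ 28
3
0

Derivation:
write(11): buf=[11 _ _ _], head=0, tail=1, size=1
write(72): buf=[11 72 _ _], head=0, tail=2, size=2
read(): buf=[_ 72 _ _], head=1, tail=2, size=1
write(11): buf=[_ 72 11 _], head=1, tail=3, size=2
read(): buf=[_ _ 11 _], head=2, tail=3, size=1
read(): buf=[_ _ _ _], head=3, tail=3, size=0
write(28): buf=[_ _ _ 28], head=3, tail=0, size=1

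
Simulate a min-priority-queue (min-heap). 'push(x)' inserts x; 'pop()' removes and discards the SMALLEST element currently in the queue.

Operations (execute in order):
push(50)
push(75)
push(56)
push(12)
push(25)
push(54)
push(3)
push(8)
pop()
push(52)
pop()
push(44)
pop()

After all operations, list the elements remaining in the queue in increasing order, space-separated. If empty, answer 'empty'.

push(50): heap contents = [50]
push(75): heap contents = [50, 75]
push(56): heap contents = [50, 56, 75]
push(12): heap contents = [12, 50, 56, 75]
push(25): heap contents = [12, 25, 50, 56, 75]
push(54): heap contents = [12, 25, 50, 54, 56, 75]
push(3): heap contents = [3, 12, 25, 50, 54, 56, 75]
push(8): heap contents = [3, 8, 12, 25, 50, 54, 56, 75]
pop() → 3: heap contents = [8, 12, 25, 50, 54, 56, 75]
push(52): heap contents = [8, 12, 25, 50, 52, 54, 56, 75]
pop() → 8: heap contents = [12, 25, 50, 52, 54, 56, 75]
push(44): heap contents = [12, 25, 44, 50, 52, 54, 56, 75]
pop() → 12: heap contents = [25, 44, 50, 52, 54, 56, 75]

Answer: 25 44 50 52 54 56 75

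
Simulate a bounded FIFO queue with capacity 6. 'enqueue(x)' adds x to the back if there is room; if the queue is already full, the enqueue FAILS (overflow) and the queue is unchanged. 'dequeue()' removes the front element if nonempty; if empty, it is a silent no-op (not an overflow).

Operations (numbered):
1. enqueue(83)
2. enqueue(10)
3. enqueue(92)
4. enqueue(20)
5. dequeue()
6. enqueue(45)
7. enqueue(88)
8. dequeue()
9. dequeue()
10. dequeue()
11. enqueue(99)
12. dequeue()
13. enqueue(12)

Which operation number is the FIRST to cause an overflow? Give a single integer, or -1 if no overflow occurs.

1. enqueue(83): size=1
2. enqueue(10): size=2
3. enqueue(92): size=3
4. enqueue(20): size=4
5. dequeue(): size=3
6. enqueue(45): size=4
7. enqueue(88): size=5
8. dequeue(): size=4
9. dequeue(): size=3
10. dequeue(): size=2
11. enqueue(99): size=3
12. dequeue(): size=2
13. enqueue(12): size=3

Answer: -1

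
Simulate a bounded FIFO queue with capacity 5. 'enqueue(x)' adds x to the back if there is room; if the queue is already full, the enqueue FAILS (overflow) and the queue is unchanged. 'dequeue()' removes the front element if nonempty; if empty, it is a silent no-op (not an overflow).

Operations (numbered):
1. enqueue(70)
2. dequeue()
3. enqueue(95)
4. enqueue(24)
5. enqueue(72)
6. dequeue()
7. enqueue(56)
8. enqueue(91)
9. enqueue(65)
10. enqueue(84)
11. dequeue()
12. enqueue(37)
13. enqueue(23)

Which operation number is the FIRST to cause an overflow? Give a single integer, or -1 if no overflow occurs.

Answer: 10

Derivation:
1. enqueue(70): size=1
2. dequeue(): size=0
3. enqueue(95): size=1
4. enqueue(24): size=2
5. enqueue(72): size=3
6. dequeue(): size=2
7. enqueue(56): size=3
8. enqueue(91): size=4
9. enqueue(65): size=5
10. enqueue(84): size=5=cap → OVERFLOW (fail)
11. dequeue(): size=4
12. enqueue(37): size=5
13. enqueue(23): size=5=cap → OVERFLOW (fail)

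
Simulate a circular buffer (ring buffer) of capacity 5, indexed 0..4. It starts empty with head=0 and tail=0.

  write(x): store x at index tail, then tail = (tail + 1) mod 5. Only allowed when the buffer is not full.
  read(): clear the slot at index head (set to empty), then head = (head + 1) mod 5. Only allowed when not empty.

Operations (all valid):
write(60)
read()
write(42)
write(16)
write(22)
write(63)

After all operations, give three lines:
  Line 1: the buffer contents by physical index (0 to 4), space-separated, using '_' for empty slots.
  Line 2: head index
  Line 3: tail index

Answer: _ 42 16 22 63
1
0

Derivation:
write(60): buf=[60 _ _ _ _], head=0, tail=1, size=1
read(): buf=[_ _ _ _ _], head=1, tail=1, size=0
write(42): buf=[_ 42 _ _ _], head=1, tail=2, size=1
write(16): buf=[_ 42 16 _ _], head=1, tail=3, size=2
write(22): buf=[_ 42 16 22 _], head=1, tail=4, size=3
write(63): buf=[_ 42 16 22 63], head=1, tail=0, size=4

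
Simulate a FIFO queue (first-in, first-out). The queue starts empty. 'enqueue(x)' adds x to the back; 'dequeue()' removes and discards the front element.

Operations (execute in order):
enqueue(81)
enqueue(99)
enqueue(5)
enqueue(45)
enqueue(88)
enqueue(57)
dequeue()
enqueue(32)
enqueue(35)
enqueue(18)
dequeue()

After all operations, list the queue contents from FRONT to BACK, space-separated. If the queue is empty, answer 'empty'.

enqueue(81): [81]
enqueue(99): [81, 99]
enqueue(5): [81, 99, 5]
enqueue(45): [81, 99, 5, 45]
enqueue(88): [81, 99, 5, 45, 88]
enqueue(57): [81, 99, 5, 45, 88, 57]
dequeue(): [99, 5, 45, 88, 57]
enqueue(32): [99, 5, 45, 88, 57, 32]
enqueue(35): [99, 5, 45, 88, 57, 32, 35]
enqueue(18): [99, 5, 45, 88, 57, 32, 35, 18]
dequeue(): [5, 45, 88, 57, 32, 35, 18]

Answer: 5 45 88 57 32 35 18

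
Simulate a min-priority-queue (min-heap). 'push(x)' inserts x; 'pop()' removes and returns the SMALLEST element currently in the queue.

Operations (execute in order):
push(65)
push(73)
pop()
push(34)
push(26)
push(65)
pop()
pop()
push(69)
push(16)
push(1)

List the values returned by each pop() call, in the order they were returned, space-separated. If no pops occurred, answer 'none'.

push(65): heap contents = [65]
push(73): heap contents = [65, 73]
pop() → 65: heap contents = [73]
push(34): heap contents = [34, 73]
push(26): heap contents = [26, 34, 73]
push(65): heap contents = [26, 34, 65, 73]
pop() → 26: heap contents = [34, 65, 73]
pop() → 34: heap contents = [65, 73]
push(69): heap contents = [65, 69, 73]
push(16): heap contents = [16, 65, 69, 73]
push(1): heap contents = [1, 16, 65, 69, 73]

Answer: 65 26 34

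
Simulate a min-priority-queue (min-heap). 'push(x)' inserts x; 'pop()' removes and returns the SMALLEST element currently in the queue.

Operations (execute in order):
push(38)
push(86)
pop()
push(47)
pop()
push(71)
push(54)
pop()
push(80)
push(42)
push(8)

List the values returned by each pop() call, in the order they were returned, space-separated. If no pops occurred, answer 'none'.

Answer: 38 47 54

Derivation:
push(38): heap contents = [38]
push(86): heap contents = [38, 86]
pop() → 38: heap contents = [86]
push(47): heap contents = [47, 86]
pop() → 47: heap contents = [86]
push(71): heap contents = [71, 86]
push(54): heap contents = [54, 71, 86]
pop() → 54: heap contents = [71, 86]
push(80): heap contents = [71, 80, 86]
push(42): heap contents = [42, 71, 80, 86]
push(8): heap contents = [8, 42, 71, 80, 86]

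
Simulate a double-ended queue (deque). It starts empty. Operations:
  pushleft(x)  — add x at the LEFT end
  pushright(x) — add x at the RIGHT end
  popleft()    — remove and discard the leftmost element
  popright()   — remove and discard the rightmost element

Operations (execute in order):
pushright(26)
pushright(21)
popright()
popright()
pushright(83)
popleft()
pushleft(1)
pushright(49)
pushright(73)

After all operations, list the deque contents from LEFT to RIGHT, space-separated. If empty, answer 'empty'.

Answer: 1 49 73

Derivation:
pushright(26): [26]
pushright(21): [26, 21]
popright(): [26]
popright(): []
pushright(83): [83]
popleft(): []
pushleft(1): [1]
pushright(49): [1, 49]
pushright(73): [1, 49, 73]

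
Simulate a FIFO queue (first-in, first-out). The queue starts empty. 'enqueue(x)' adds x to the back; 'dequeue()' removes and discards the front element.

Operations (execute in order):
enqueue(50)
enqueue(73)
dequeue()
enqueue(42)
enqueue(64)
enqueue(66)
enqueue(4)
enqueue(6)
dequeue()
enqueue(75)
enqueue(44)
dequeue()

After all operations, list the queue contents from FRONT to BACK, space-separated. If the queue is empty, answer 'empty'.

Answer: 64 66 4 6 75 44

Derivation:
enqueue(50): [50]
enqueue(73): [50, 73]
dequeue(): [73]
enqueue(42): [73, 42]
enqueue(64): [73, 42, 64]
enqueue(66): [73, 42, 64, 66]
enqueue(4): [73, 42, 64, 66, 4]
enqueue(6): [73, 42, 64, 66, 4, 6]
dequeue(): [42, 64, 66, 4, 6]
enqueue(75): [42, 64, 66, 4, 6, 75]
enqueue(44): [42, 64, 66, 4, 6, 75, 44]
dequeue(): [64, 66, 4, 6, 75, 44]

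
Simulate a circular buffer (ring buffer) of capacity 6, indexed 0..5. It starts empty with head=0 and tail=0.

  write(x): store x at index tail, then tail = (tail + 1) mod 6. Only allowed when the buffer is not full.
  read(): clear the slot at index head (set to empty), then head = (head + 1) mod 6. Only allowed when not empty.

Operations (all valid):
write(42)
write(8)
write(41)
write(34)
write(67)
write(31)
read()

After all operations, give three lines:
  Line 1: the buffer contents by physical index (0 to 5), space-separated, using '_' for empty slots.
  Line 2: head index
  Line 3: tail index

write(42): buf=[42 _ _ _ _ _], head=0, tail=1, size=1
write(8): buf=[42 8 _ _ _ _], head=0, tail=2, size=2
write(41): buf=[42 8 41 _ _ _], head=0, tail=3, size=3
write(34): buf=[42 8 41 34 _ _], head=0, tail=4, size=4
write(67): buf=[42 8 41 34 67 _], head=0, tail=5, size=5
write(31): buf=[42 8 41 34 67 31], head=0, tail=0, size=6
read(): buf=[_ 8 41 34 67 31], head=1, tail=0, size=5

Answer: _ 8 41 34 67 31
1
0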